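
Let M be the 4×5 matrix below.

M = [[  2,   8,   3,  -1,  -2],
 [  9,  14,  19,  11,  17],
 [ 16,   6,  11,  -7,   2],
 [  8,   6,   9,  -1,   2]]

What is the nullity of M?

1

Row reduce to echelon form.
R2 ← R2 − (9/2)·R1: [0, -22, 11/2, 31/2, 26]
R3 ← R3 − (8)·R1: [0, -58, -13, 1, 18]
R4 ← R4 − (4)·R1: [0, -26, -3, 3, 10]
R3 ← R3 − (29/11)·R2: [0, 0, -55/2, -877/22, -556/11]
R4 ← R4 − (13/11)·R2: [0, 0, -19/2, -337/22, -228/11]
R4 ← R4 − (19/55)·R3: [0, 0, 0, -936/605, -1976/605]
4 nonzero rows, so rank(M) = 4.
M has 5 columns; by rank–nullity, nullity = 5 − 4 = 1.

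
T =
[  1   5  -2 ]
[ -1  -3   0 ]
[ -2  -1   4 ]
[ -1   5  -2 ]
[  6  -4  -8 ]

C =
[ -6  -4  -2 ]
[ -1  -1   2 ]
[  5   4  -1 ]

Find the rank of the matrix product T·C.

First compute TC:
[[-21, -17,  10],
 [  9,   7,  -4],
 [ 33,  25,  -2],
 [ -9,  -9,  14],
 [-72, -52, -12]]
Now row reduce the product.
R2 ← R2 + (3/7)·R1: [0, -2/7, 2/7]
R3 ← R3 + (11/7)·R1: [0, -12/7, 96/7]
R4 ← R4 − (3/7)·R1: [0, -12/7, 68/7]
R5 ← R5 − (24/7)·R1: [0, 44/7, -324/7]
R3 ← R3 − (6)·R2: [0, 0, 12]
R4 ← R4 − (6)·R2: [0, 0, 8]
R5 ← R5 + (22)·R2: [0, 0, -40]
R4 ← R4 − (2/3)·R3: [0, 0, 0]
R5 ← R5 + (10/3)·R3: [0, 0, 0]
3 nonzero rows, so rank(TC) = 3.

3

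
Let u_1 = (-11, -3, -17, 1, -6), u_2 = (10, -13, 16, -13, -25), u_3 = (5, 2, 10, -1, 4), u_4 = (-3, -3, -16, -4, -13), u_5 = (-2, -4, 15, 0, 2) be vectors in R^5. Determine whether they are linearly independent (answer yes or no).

Form the matrix with these vectors as rows and row reduce.
R2 ← R2 + (10/11)·R1: [0, -173/11, 6/11, -133/11, -335/11]
R3 ← R3 + (5/11)·R1: [0, 7/11, 25/11, -6/11, 14/11]
R4 ← R4 − (3/11)·R1: [0, -24/11, -125/11, -47/11, -125/11]
R5 ← R5 − (2/11)·R1: [0, -38/11, 199/11, -2/11, 34/11]
R3 ← R3 + (7/173)·R2: [0, 0, 397/173, -179/173, 7/173]
R4 ← R4 − (24/173)·R2: [0, 0, -1979/173, -449/173, -1235/173]
R5 ← R5 − (38/173)·R2: [0, 0, 3109/173, 428/173, 1692/173]
R4 ← R4 + (1979/397)·R3: [0, 0, 0, -3078/397, -2754/397]
R5 ← R5 − (3109/397)·R3: [0, 0, 0, 4199/397, 3757/397]
R5 ← R5 + (221/162)·R4: [0, 0, 0, 0, 0]
4 nonzero rows, so the 5 vectors span a space of dimension 4.
Since 4 < 5, the vectors are linearly dependent.

no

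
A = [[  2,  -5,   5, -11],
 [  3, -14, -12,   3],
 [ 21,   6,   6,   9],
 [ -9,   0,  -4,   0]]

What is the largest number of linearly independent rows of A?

Row reduce to echelon form.
R2 ← R2 − (3/2)·R1: [0, -13/2, -39/2, 39/2]
R3 ← R3 − (21/2)·R1: [0, 117/2, -93/2, 249/2]
R4 ← R4 + (9/2)·R1: [0, -45/2, 37/2, -99/2]
R3 ← R3 + (9)·R2: [0, 0, -222, 300]
R4 ← R4 − (45/13)·R2: [0, 0, 86, -117]
R4 ← R4 + (43/111)·R3: [0, 0, 0, -29/37]
Echelon form has 4 nonzero rows, so rank(A) = 4.
The rank gives the maximum number of linearly independent rows: 4.

4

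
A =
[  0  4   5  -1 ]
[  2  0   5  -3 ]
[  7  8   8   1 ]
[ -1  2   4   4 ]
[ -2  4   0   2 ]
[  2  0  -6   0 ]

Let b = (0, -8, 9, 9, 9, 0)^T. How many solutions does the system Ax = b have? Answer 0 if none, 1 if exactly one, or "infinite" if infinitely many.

Row reduce the augmented matrix [A | b].
Swap R1 ↔ R2
R3 ← R3 − (7/2)·R1: [0, 8, -19/2, 23/2, 37]
R4 ← R4 + (1/2)·R1: [0, 2, 13/2, 5/2, 5]
R5 ← R5 + R1: [0, 4, 5, -1, 1]
R6 ← R6 − R1: [0, 0, -11, 3, 8]
R3 ← R3 − (2)·R2: [0, 0, -39/2, 27/2, 37]
R4 ← R4 − (1/2)·R2: [0, 0, 4, 3, 5]
R5 ← R5 − R2: [0, 0, 0, 0, 1]
R4 ← R4 + (8/39)·R3: [0, 0, 0, 75/13, 491/39]
R6 ← R6 − (22/39)·R3: [0, 0, 0, -60/13, -502/39]
R6 ← R6 + (4/5)·R4: [0, 0, 0, 0, -14/5]
R6 ← R6 + (14/5)·R5: [0, 0, 0, 0, 0]
The echelon form has 5 nonzero rows; the last pivot sits in the augmented column, so rank(A) = 4 but rank([A|b]) = 5.
Since the ranks differ, the system is inconsistent.
It has no solutions.

0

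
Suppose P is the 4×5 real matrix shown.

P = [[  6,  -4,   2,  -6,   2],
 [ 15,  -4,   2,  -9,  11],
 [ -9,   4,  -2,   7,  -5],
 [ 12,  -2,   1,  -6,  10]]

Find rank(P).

Row reduce to echelon form.
R2 ← R2 − (5/2)·R1: [0, 6, -3, 6, 6]
R3 ← R3 + (3/2)·R1: [0, -2, 1, -2, -2]
R4 ← R4 − (2)·R1: [0, 6, -3, 6, 6]
R3 ← R3 + (1/3)·R2: [0, 0, 0, 0, 0]
R4 ← R4 − R2: [0, 0, 0, 0, 0]
Echelon form has 2 nonzero rows, so rank(P) = 2.

2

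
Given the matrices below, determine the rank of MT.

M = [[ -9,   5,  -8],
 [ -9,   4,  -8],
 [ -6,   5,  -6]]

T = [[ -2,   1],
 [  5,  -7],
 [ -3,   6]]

2

First compute MT:
[[ 67, -92],
 [ 62, -85],
 [ 55, -77]]
Now row reduce the product.
R2 ← R2 − (62/67)·R1: [0, 9/67]
R3 ← R3 − (55/67)·R1: [0, -99/67]
R3 ← R3 + (11)·R2: [0, 0]
2 nonzero rows, so rank(MT) = 2.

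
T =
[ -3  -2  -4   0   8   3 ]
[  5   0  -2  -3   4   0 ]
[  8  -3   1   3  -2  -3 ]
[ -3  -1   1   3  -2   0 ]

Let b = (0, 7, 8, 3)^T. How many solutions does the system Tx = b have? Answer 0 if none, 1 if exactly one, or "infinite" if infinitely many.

0

Row reduce the augmented matrix [T | b].
R2 ← R2 + (5/3)·R1: [0, -10/3, -26/3, -3, 52/3, 5, 7]
R3 ← R3 + (8/3)·R1: [0, -25/3, -29/3, 3, 58/3, 5, 8]
R4 ← R4 − R1: [0, 1, 5, 3, -10, -3, 3]
R3 ← R3 − (5/2)·R2: [0, 0, 12, 21/2, -24, -15/2, -19/2]
R4 ← R4 + (3/10)·R2: [0, 0, 12/5, 21/10, -24/5, -3/2, 51/10]
R4 ← R4 − (1/5)·R3: [0, 0, 0, 0, 0, 0, 7]
The echelon form has 4 nonzero rows; the last pivot sits in the augmented column, so rank(T) = 3 but rank([T|b]) = 4.
Since the ranks differ, the system is inconsistent.
It has no solutions.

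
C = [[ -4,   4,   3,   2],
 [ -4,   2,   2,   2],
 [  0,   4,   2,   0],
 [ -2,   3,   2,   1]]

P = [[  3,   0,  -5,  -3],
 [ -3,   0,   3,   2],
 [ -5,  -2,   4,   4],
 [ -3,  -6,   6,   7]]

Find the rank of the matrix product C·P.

2

First compute CP:
[[-45, -18,  56,  46],
 [-34, -16,  46,  38],
 [-22,  -4,  20,  16],
 [-28, -10,  33,  27]]
Now row reduce the product.
R2 ← R2 − (34/45)·R1: [0, -12/5, 166/45, 146/45]
R3 ← R3 − (22/45)·R1: [0, 24/5, -332/45, -292/45]
R4 ← R4 − (28/45)·R1: [0, 6/5, -83/45, -73/45]
R3 ← R3 + (2)·R2: [0, 0, 0, 0]
R4 ← R4 + (1/2)·R2: [0, 0, 0, 0]
2 nonzero rows, so rank(CP) = 2.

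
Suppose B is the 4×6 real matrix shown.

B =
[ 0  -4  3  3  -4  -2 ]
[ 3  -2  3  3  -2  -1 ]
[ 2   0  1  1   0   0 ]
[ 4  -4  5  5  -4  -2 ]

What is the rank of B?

Row reduce to echelon form.
Swap R1 ↔ R2
R3 ← R3 − (2/3)·R1: [0, 4/3, -1, -1, 4/3, 2/3]
R4 ← R4 − (4/3)·R1: [0, -4/3, 1, 1, -4/3, -2/3]
R3 ← R3 + (1/3)·R2: [0, 0, 0, 0, 0, 0]
R4 ← R4 − (1/3)·R2: [0, 0, 0, 0, 0, 0]
Echelon form has 2 nonzero rows, so rank(B) = 2.

2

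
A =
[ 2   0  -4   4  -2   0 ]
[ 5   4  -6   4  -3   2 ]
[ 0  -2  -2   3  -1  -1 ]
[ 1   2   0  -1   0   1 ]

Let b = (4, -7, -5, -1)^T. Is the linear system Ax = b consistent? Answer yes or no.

no

Row reduce the augmented matrix [A | b].
R2 ← R2 − (5/2)·R1: [0, 4, 4, -6, 2, 2, -17]
R4 ← R4 − (1/2)·R1: [0, 2, 2, -3, 1, 1, -3]
R3 ← R3 + (1/2)·R2: [0, 0, 0, 0, 0, 0, -27/2]
R4 ← R4 − (1/2)·R2: [0, 0, 0, 0, 0, 0, 11/2]
R4 ← R4 + (11/27)·R3: [0, 0, 0, 0, 0, 0, 0]
The echelon form has 3 nonzero rows; the last pivot sits in the augmented column, so rank(A) = 2 but rank([A|b]) = 3.
Since the ranks differ, the system is inconsistent.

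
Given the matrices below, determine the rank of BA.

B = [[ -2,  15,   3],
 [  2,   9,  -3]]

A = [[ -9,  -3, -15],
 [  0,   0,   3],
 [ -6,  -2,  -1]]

First compute BA:
[[  0,   0,  72],
 [  0,   0,   0]]
Now row reduce the product.
1 nonzero row, so rank(BA) = 1.

1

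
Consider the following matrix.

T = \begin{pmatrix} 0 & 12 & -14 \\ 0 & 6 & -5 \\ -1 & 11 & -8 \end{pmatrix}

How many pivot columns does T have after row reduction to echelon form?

Row reduce to echelon form.
Swap R1 ↔ R3
R3 ← R3 − (2)·R2: [0, 0, -4]
Echelon form has 3 nonzero rows, so rank(T) = 3.
Each nonzero row contributes one pivot column: 3 pivot columns.

3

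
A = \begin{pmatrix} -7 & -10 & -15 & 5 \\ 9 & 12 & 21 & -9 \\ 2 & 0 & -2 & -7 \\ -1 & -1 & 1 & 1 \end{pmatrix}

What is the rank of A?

3

Row reduce to echelon form.
R2 ← R2 + (9/7)·R1: [0, -6/7, 12/7, -18/7]
R3 ← R3 + (2/7)·R1: [0, -20/7, -44/7, -39/7]
R4 ← R4 − (1/7)·R1: [0, 3/7, 22/7, 2/7]
R3 ← R3 − (10/3)·R2: [0, 0, -12, 3]
R4 ← R4 + (1/2)·R2: [0, 0, 4, -1]
R4 ← R4 + (1/3)·R3: [0, 0, 0, 0]
Echelon form has 3 nonzero rows, so rank(A) = 3.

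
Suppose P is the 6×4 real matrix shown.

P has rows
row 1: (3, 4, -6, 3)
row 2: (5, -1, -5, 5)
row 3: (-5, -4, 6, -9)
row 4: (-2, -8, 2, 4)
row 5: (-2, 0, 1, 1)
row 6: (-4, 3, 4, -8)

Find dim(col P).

4

Row reduce to echelon form.
R2 ← R2 − (5/3)·R1: [0, -23/3, 5, 0]
R3 ← R3 + (5/3)·R1: [0, 8/3, -4, -4]
R4 ← R4 + (2/3)·R1: [0, -16/3, -2, 6]
R5 ← R5 + (2/3)·R1: [0, 8/3, -3, 3]
R6 ← R6 + (4/3)·R1: [0, 25/3, -4, -4]
R3 ← R3 + (8/23)·R2: [0, 0, -52/23, -4]
R4 ← R4 − (16/23)·R2: [0, 0, -126/23, 6]
R5 ← R5 + (8/23)·R2: [0, 0, -29/23, 3]
R6 ← R6 + (25/23)·R2: [0, 0, 33/23, -4]
R4 ← R4 − (63/26)·R3: [0, 0, 0, 204/13]
R5 ← R5 − (29/52)·R3: [0, 0, 0, 68/13]
R6 ← R6 + (33/52)·R3: [0, 0, 0, -85/13]
R5 ← R5 − (1/3)·R4: [0, 0, 0, 0]
R6 ← R6 + (5/12)·R4: [0, 0, 0, 0]
Echelon form has 4 nonzero rows, so rank(P) = 4.
The column space has dimension equal to the rank: 4.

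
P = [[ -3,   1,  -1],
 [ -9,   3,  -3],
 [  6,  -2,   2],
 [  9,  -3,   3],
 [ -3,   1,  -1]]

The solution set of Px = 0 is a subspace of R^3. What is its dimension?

2

Row reduce to echelon form.
R2 ← R2 − (3)·R1: [0, 0, 0]
R3 ← R3 + (2)·R1: [0, 0, 0]
R4 ← R4 + (3)·R1: [0, 0, 0]
R5 ← R5 − R1: [0, 0, 0]
1 nonzero row, so rank(P) = 1.
P has 3 columns; by rank–nullity, nullity = 3 − 1 = 2.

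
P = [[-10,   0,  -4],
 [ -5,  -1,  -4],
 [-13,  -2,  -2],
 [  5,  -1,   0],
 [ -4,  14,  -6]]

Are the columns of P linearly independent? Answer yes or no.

yes

Row reduce P to echelon form.
R2 ← R2 − (1/2)·R1: [0, -1, -2]
R3 ← R3 − (13/10)·R1: [0, -2, 16/5]
R4 ← R4 + (1/2)·R1: [0, -1, -2]
R5 ← R5 − (2/5)·R1: [0, 14, -22/5]
R3 ← R3 − (2)·R2: [0, 0, 36/5]
R4 ← R4 − R2: [0, 0, 0]
R5 ← R5 + (14)·R2: [0, 0, -162/5]
R5 ← R5 + (9/2)·R3: [0, 0, 0]
3 pivots among 3 columns.
Every column is a pivot column, so the columns are linearly independent.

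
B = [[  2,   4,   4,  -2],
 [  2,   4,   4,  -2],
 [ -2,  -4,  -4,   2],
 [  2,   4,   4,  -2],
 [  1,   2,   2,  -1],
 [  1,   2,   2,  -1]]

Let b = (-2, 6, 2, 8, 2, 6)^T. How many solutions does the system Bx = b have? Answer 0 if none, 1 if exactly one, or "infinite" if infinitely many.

Row reduce the augmented matrix [B | b].
R2 ← R2 − R1: [0, 0, 0, 0, 8]
R3 ← R3 + R1: [0, 0, 0, 0, 0]
R4 ← R4 − R1: [0, 0, 0, 0, 10]
R5 ← R5 − (1/2)·R1: [0, 0, 0, 0, 3]
R6 ← R6 − (1/2)·R1: [0, 0, 0, 0, 7]
R4 ← R4 − (5/4)·R2: [0, 0, 0, 0, 0]
R5 ← R5 − (3/8)·R2: [0, 0, 0, 0, 0]
R6 ← R6 − (7/8)·R2: [0, 0, 0, 0, 0]
The echelon form has 2 nonzero rows; the last pivot sits in the augmented column, so rank(B) = 1 but rank([B|b]) = 2.
Since the ranks differ, the system is inconsistent.
It has no solutions.

0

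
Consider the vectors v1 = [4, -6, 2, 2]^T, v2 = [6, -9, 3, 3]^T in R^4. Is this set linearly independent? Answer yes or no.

no

Form the matrix with these vectors as rows and row reduce.
R2 ← R2 − (3/2)·R1: [0, 0, 0, 0]
1 nonzero row, so the 2 vectors span a space of dimension 1.
Since 1 < 2, the vectors are linearly dependent.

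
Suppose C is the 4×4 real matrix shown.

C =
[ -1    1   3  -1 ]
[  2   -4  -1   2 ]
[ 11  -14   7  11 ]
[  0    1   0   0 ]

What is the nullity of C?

Row reduce to echelon form.
R2 ← R2 + (2)·R1: [0, -2, 5, 0]
R3 ← R3 + (11)·R1: [0, -3, 40, 0]
R3 ← R3 − (3/2)·R2: [0, 0, 65/2, 0]
R4 ← R4 + (1/2)·R2: [0, 0, 5/2, 0]
R4 ← R4 − (1/13)·R3: [0, 0, 0, 0]
3 nonzero rows, so rank(C) = 3.
C has 4 columns; by rank–nullity, nullity = 4 − 3 = 1.

1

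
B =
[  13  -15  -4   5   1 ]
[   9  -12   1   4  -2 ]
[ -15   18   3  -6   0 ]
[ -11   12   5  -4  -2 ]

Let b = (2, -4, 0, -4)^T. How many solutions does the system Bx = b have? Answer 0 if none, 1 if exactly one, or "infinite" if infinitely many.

Row reduce the augmented matrix [B | b].
R2 ← R2 − (9/13)·R1: [0, -21/13, 49/13, 7/13, -35/13, -70/13]
R3 ← R3 + (15/13)·R1: [0, 9/13, -21/13, -3/13, 15/13, 30/13]
R4 ← R4 + (11/13)·R1: [0, -9/13, 21/13, 3/13, -15/13, -30/13]
R3 ← R3 + (3/7)·R2: [0, 0, 0, 0, 0, 0]
R4 ← R4 − (3/7)·R2: [0, 0, 0, 0, 0, 0]
The echelon form has 2 nonzero rows, and every pivot lies in the first 5 columns, so rank(B) = rank([B|b]) = 2.
The system is consistent.
rank = 2 < 5 unknowns, so there are infinitely many solutions.

infinite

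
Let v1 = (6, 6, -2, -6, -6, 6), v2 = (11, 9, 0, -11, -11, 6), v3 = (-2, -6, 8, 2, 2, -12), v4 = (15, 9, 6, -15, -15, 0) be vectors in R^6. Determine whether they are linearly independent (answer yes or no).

no

Form the matrix with these vectors as rows and row reduce.
R2 ← R2 − (11/6)·R1: [0, -2, 11/3, 0, 0, -5]
R3 ← R3 + (1/3)·R1: [0, -4, 22/3, 0, 0, -10]
R4 ← R4 − (5/2)·R1: [0, -6, 11, 0, 0, -15]
R3 ← R3 − (2)·R2: [0, 0, 0, 0, 0, 0]
R4 ← R4 − (3)·R2: [0, 0, 0, 0, 0, 0]
2 nonzero rows, so the 4 vectors span a space of dimension 2.
Since 2 < 4, the vectors are linearly dependent.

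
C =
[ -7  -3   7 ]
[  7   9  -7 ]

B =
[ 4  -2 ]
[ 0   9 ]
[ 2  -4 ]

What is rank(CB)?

First compute CB:
[[-14, -41],
 [ 14,  95]]
Now row reduce the product.
R2 ← R2 + R1: [0, 54]
2 nonzero rows, so rank(CB) = 2.

2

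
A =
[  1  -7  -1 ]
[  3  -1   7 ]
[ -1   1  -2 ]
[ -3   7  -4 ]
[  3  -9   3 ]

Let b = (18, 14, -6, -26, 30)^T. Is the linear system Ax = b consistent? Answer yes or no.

Row reduce the augmented matrix [A | b].
R2 ← R2 − (3)·R1: [0, 20, 10, -40]
R3 ← R3 + R1: [0, -6, -3, 12]
R4 ← R4 + (3)·R1: [0, -14, -7, 28]
R5 ← R5 − (3)·R1: [0, 12, 6, -24]
R3 ← R3 + (3/10)·R2: [0, 0, 0, 0]
R4 ← R4 + (7/10)·R2: [0, 0, 0, 0]
R5 ← R5 − (3/5)·R2: [0, 0, 0, 0]
The echelon form has 2 nonzero rows, and every pivot lies in the first 3 columns, so rank(A) = rank([A|b]) = 2.
The system is consistent.

yes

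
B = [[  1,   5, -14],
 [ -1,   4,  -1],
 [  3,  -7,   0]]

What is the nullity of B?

0

Row reduce to echelon form.
R2 ← R2 + R1: [0, 9, -15]
R3 ← R3 − (3)·R1: [0, -22, 42]
R3 ← R3 + (22/9)·R2: [0, 0, 16/3]
3 nonzero rows, so rank(B) = 3.
B has 3 columns; by rank–nullity, nullity = 3 − 3 = 0.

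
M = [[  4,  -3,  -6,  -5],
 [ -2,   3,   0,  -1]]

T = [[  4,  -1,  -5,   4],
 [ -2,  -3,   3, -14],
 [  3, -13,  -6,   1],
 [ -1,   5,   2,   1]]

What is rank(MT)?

2

First compute MT:
[[  9,  58,  -3,  47],
 [-13, -12,  17, -51]]
Now row reduce the product.
R2 ← R2 + (13/9)·R1: [0, 646/9, 38/3, 152/9]
2 nonzero rows, so rank(MT) = 2.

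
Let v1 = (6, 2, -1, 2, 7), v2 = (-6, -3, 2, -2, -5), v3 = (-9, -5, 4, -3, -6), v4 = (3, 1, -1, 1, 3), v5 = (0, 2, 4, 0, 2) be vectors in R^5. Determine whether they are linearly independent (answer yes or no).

Form the matrix with these vectors as rows and row reduce.
R2 ← R2 + R1: [0, -1, 1, 0, 2]
R3 ← R3 + (3/2)·R1: [0, -2, 5/2, 0, 9/2]
R4 ← R4 − (1/2)·R1: [0, 0, -1/2, 0, -1/2]
R3 ← R3 − (2)·R2: [0, 0, 1/2, 0, 1/2]
R5 ← R5 + (2)·R2: [0, 0, 6, 0, 6]
R4 ← R4 + R3: [0, 0, 0, 0, 0]
R5 ← R5 − (12)·R3: [0, 0, 0, 0, 0]
3 nonzero rows, so the 5 vectors span a space of dimension 3.
Since 3 < 5, the vectors are linearly dependent.

no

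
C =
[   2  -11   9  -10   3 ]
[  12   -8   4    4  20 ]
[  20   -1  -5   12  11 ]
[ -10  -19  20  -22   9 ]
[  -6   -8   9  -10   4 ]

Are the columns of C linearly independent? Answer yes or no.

no

Row reduce C to echelon form.
R2 ← R2 − (6)·R1: [0, 58, -50, 64, 2]
R3 ← R3 − (10)·R1: [0, 109, -95, 112, -19]
R4 ← R4 + (5)·R1: [0, -74, 65, -72, 24]
R5 ← R5 + (3)·R1: [0, -41, 36, -40, 13]
R3 ← R3 − (109/58)·R2: [0, 0, -30/29, -240/29, -660/29]
R4 ← R4 + (37/29)·R2: [0, 0, 35/29, 280/29, 770/29]
R5 ← R5 + (41/58)·R2: [0, 0, 19/29, 152/29, 418/29]
R4 ← R4 + (7/6)·R3: [0, 0, 0, 0, 0]
R5 ← R5 + (19/30)·R3: [0, 0, 0, 0, 0]
3 pivots among 5 columns.
Only 3 < 5 pivot columns, so the columns are linearly dependent.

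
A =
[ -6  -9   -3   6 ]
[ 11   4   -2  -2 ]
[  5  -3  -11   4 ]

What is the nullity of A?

1

Row reduce to echelon form.
R2 ← R2 + (11/6)·R1: [0, -25/2, -15/2, 9]
R3 ← R3 + (5/6)·R1: [0, -21/2, -27/2, 9]
R3 ← R3 − (21/25)·R2: [0, 0, -36/5, 36/25]
3 nonzero rows, so rank(A) = 3.
A has 4 columns; by rank–nullity, nullity = 4 − 3 = 1.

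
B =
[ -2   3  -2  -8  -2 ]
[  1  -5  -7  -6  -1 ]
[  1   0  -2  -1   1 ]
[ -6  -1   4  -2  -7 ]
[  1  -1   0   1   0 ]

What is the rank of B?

Row reduce to echelon form.
R2 ← R2 + (1/2)·R1: [0, -7/2, -8, -10, -2]
R3 ← R3 + (1/2)·R1: [0, 3/2, -3, -5, 0]
R4 ← R4 − (3)·R1: [0, -10, 10, 22, -1]
R5 ← R5 + (1/2)·R1: [0, 1/2, -1, -3, -1]
R3 ← R3 + (3/7)·R2: [0, 0, -45/7, -65/7, -6/7]
R4 ← R4 − (20/7)·R2: [0, 0, 230/7, 354/7, 33/7]
R5 ← R5 + (1/7)·R2: [0, 0, -15/7, -31/7, -9/7]
R4 ← R4 + (46/9)·R3: [0, 0, 0, 28/9, 1/3]
R5 ← R5 − (1/3)·R3: [0, 0, 0, -4/3, -1]
R5 ← R5 + (3/7)·R4: [0, 0, 0, 0, -6/7]
Echelon form has 5 nonzero rows, so rank(B) = 5.

5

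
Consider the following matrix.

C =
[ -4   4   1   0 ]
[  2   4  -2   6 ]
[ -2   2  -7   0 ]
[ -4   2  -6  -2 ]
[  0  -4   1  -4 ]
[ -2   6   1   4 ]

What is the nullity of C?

1

Row reduce to echelon form.
R2 ← R2 + (1/2)·R1: [0, 6, -3/2, 6]
R3 ← R3 − (1/2)·R1: [0, 0, -15/2, 0]
R4 ← R4 − R1: [0, -2, -7, -2]
R6 ← R6 − (1/2)·R1: [0, 4, 1/2, 4]
R4 ← R4 + (1/3)·R2: [0, 0, -15/2, 0]
R5 ← R5 + (2/3)·R2: [0, 0, 0, 0]
R6 ← R6 − (2/3)·R2: [0, 0, 3/2, 0]
R4 ← R4 − R3: [0, 0, 0, 0]
R6 ← R6 + (1/5)·R3: [0, 0, 0, 0]
3 nonzero rows, so rank(C) = 3.
C has 4 columns; by rank–nullity, nullity = 4 − 3 = 1.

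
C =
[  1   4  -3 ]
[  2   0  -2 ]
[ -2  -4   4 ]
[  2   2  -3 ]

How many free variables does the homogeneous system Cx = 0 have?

1

Row reduce to echelon form.
R2 ← R2 − (2)·R1: [0, -8, 4]
R3 ← R3 + (2)·R1: [0, 4, -2]
R4 ← R4 − (2)·R1: [0, -6, 3]
R3 ← R3 + (1/2)·R2: [0, 0, 0]
R4 ← R4 − (3/4)·R2: [0, 0, 0]
2 nonzero rows, so rank(C) = 2.
C has 3 columns; by rank–nullity, nullity = 3 − 2 = 1.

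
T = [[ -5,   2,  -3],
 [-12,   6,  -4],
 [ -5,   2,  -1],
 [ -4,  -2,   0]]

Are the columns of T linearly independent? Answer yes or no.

yes

Row reduce T to echelon form.
R2 ← R2 − (12/5)·R1: [0, 6/5, 16/5]
R3 ← R3 − R1: [0, 0, 2]
R4 ← R4 − (4/5)·R1: [0, -18/5, 12/5]
R4 ← R4 + (3)·R2: [0, 0, 12]
R4 ← R4 − (6)·R3: [0, 0, 0]
3 pivots among 3 columns.
Every column is a pivot column, so the columns are linearly independent.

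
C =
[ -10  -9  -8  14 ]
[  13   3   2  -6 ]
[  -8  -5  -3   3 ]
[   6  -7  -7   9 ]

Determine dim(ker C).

0

Row reduce to echelon form.
R2 ← R2 + (13/10)·R1: [0, -87/10, -42/5, 61/5]
R3 ← R3 − (4/5)·R1: [0, 11/5, 17/5, -41/5]
R4 ← R4 + (3/5)·R1: [0, -62/5, -59/5, 87/5]
R3 ← R3 + (22/87)·R2: [0, 0, 37/29, -445/87]
R4 ← R4 − (124/87)·R2: [0, 0, 5/29, 1/87]
R4 ← R4 − (5/37)·R3: [0, 0, 0, 26/37]
4 nonzero rows, so rank(C) = 4.
C has 4 columns; by rank–nullity, nullity = 4 − 4 = 0.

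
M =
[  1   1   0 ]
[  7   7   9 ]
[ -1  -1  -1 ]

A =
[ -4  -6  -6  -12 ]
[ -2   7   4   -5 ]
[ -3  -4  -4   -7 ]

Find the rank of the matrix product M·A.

2

First compute MA:
[[ -6,   1,  -2, -17],
 [-69, -29, -50, -182],
 [  9,   3,   6,  24]]
Now row reduce the product.
R2 ← R2 − (23/2)·R1: [0, -81/2, -27, 27/2]
R3 ← R3 + (3/2)·R1: [0, 9/2, 3, -3/2]
R3 ← R3 + (1/9)·R2: [0, 0, 0, 0]
2 nonzero rows, so rank(MA) = 2.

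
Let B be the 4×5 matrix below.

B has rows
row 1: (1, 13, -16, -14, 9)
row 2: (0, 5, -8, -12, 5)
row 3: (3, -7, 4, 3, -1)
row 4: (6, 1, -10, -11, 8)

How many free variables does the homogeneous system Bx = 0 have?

1

Row reduce to echelon form.
R3 ← R3 − (3)·R1: [0, -46, 52, 45, -28]
R4 ← R4 − (6)·R1: [0, -77, 86, 73, -46]
R3 ← R3 + (46/5)·R2: [0, 0, -108/5, -327/5, 18]
R4 ← R4 + (77/5)·R2: [0, 0, -186/5, -559/5, 31]
R4 ← R4 − (31/18)·R3: [0, 0, 0, 5/6, 0]
4 nonzero rows, so rank(B) = 4.
B has 5 columns; by rank–nullity, nullity = 5 − 4 = 1.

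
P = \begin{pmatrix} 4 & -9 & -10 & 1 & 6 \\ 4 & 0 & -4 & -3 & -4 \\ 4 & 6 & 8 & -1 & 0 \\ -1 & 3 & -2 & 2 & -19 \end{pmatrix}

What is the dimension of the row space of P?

4

Row reduce to echelon form.
R2 ← R2 − R1: [0, 9, 6, -4, -10]
R3 ← R3 − R1: [0, 15, 18, -2, -6]
R4 ← R4 + (1/4)·R1: [0, 3/4, -9/2, 9/4, -35/2]
R3 ← R3 − (5/3)·R2: [0, 0, 8, 14/3, 32/3]
R4 ← R4 − (1/12)·R2: [0, 0, -5, 31/12, -50/3]
R4 ← R4 + (5/8)·R3: [0, 0, 0, 11/2, -10]
Echelon form has 4 nonzero rows, so rank(P) = 4.
The row space has dimension equal to the rank: 4.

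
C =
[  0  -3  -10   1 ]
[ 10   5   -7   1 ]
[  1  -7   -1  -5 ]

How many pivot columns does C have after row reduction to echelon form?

Row reduce to echelon form.
Swap R1 ↔ R2
R3 ← R3 − (1/10)·R1: [0, -15/2, -3/10, -51/10]
R3 ← R3 − (5/2)·R2: [0, 0, 247/10, -38/5]
Echelon form has 3 nonzero rows, so rank(C) = 3.
Each nonzero row contributes one pivot column: 3 pivot columns.

3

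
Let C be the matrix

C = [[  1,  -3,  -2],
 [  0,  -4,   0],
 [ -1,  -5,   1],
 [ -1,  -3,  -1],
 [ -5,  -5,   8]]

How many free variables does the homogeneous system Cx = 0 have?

0

Row reduce to echelon form.
R3 ← R3 + R1: [0, -8, -1]
R4 ← R4 + R1: [0, -6, -3]
R5 ← R5 + (5)·R1: [0, -20, -2]
R3 ← R3 − (2)·R2: [0, 0, -1]
R4 ← R4 − (3/2)·R2: [0, 0, -3]
R5 ← R5 − (5)·R2: [0, 0, -2]
R4 ← R4 − (3)·R3: [0, 0, 0]
R5 ← R5 − (2)·R3: [0, 0, 0]
3 nonzero rows, so rank(C) = 3.
C has 3 columns; by rank–nullity, nullity = 3 − 3 = 0.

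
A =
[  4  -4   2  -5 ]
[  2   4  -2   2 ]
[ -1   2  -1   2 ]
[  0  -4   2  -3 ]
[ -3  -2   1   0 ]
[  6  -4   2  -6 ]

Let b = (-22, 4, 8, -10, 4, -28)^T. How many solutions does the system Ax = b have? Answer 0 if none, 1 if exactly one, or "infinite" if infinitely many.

Row reduce the augmented matrix [A | b].
R2 ← R2 − (1/2)·R1: [0, 6, -3, 9/2, 15]
R3 ← R3 + (1/4)·R1: [0, 1, -1/2, 3/4, 5/2]
R5 ← R5 + (3/4)·R1: [0, -5, 5/2, -15/4, -25/2]
R6 ← R6 − (3/2)·R1: [0, 2, -1, 3/2, 5]
R3 ← R3 − (1/6)·R2: [0, 0, 0, 0, 0]
R4 ← R4 + (2/3)·R2: [0, 0, 0, 0, 0]
R5 ← R5 + (5/6)·R2: [0, 0, 0, 0, 0]
R6 ← R6 − (1/3)·R2: [0, 0, 0, 0, 0]
The echelon form has 2 nonzero rows, and every pivot lies in the first 4 columns, so rank(A) = rank([A|b]) = 2.
The system is consistent.
rank = 2 < 4 unknowns, so there are infinitely many solutions.

infinite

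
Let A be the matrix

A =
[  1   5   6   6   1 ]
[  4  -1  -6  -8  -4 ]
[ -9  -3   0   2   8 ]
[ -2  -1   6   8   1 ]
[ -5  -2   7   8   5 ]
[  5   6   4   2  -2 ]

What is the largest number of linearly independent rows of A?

4

Row reduce to echelon form.
R2 ← R2 − (4)·R1: [0, -21, -30, -32, -8]
R3 ← R3 + (9)·R1: [0, 42, 54, 56, 17]
R4 ← R4 + (2)·R1: [0, 9, 18, 20, 3]
R5 ← R5 + (5)·R1: [0, 23, 37, 38, 10]
R6 ← R6 − (5)·R1: [0, -19, -26, -28, -7]
R3 ← R3 + (2)·R2: [0, 0, -6, -8, 1]
R4 ← R4 + (3/7)·R2: [0, 0, 36/7, 44/7, -3/7]
R5 ← R5 + (23/21)·R2: [0, 0, 29/7, 62/21, 26/21]
R6 ← R6 − (19/21)·R2: [0, 0, 8/7, 20/21, 5/21]
R4 ← R4 + (6/7)·R3: [0, 0, 0, -4/7, 3/7]
R5 ← R5 + (29/42)·R3: [0, 0, 0, -18/7, 27/14]
R6 ← R6 + (4/21)·R3: [0, 0, 0, -4/7, 3/7]
R5 ← R5 − (9/2)·R4: [0, 0, 0, 0, 0]
R6 ← R6 − R4: [0, 0, 0, 0, 0]
Echelon form has 4 nonzero rows, so rank(A) = 4.
The rank gives the maximum number of linearly independent rows: 4.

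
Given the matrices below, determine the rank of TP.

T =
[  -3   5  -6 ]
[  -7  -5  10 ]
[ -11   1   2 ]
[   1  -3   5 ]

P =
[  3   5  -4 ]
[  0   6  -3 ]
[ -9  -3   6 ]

2

First compute TP:
[[ 45,  33, -39],
 [-111, -95, 103],
 [-51, -55,  53],
 [-42, -28,  35]]
Now row reduce the product.
R2 ← R2 + (37/15)·R1: [0, -68/5, 34/5]
R3 ← R3 + (17/15)·R1: [0, -88/5, 44/5]
R4 ← R4 + (14/15)·R1: [0, 14/5, -7/5]
R3 ← R3 − (22/17)·R2: [0, 0, 0]
R4 ← R4 + (7/34)·R2: [0, 0, 0]
2 nonzero rows, so rank(TP) = 2.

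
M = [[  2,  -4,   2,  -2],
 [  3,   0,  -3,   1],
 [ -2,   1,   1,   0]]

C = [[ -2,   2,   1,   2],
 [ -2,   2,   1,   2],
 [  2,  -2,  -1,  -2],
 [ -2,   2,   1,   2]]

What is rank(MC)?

1

First compute MC:
[[ 12, -12,  -6, -12],
 [-14,  14,   7,  14],
 [  4,  -4,  -2,  -4]]
Now row reduce the product.
R2 ← R2 + (7/6)·R1: [0, 0, 0, 0]
R3 ← R3 − (1/3)·R1: [0, 0, 0, 0]
1 nonzero row, so rank(MC) = 1.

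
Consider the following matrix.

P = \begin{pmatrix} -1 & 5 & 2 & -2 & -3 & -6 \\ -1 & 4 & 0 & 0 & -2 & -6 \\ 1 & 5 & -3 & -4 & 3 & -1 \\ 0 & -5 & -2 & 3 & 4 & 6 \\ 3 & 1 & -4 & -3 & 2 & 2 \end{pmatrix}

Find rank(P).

Row reduce to echelon form.
R2 ← R2 − R1: [0, -1, -2, 2, 1, 0]
R3 ← R3 + R1: [0, 10, -1, -6, 0, -7]
R5 ← R5 + (3)·R1: [0, 16, 2, -9, -7, -16]
R3 ← R3 + (10)·R2: [0, 0, -21, 14, 10, -7]
R4 ← R4 − (5)·R2: [0, 0, 8, -7, -1, 6]
R5 ← R5 + (16)·R2: [0, 0, -30, 23, 9, -16]
R4 ← R4 + (8/21)·R3: [0, 0, 0, -5/3, 59/21, 10/3]
R5 ← R5 − (10/7)·R3: [0, 0, 0, 3, -37/7, -6]
R5 ← R5 + (9/5)·R4: [0, 0, 0, 0, -8/35, 0]
Echelon form has 5 nonzero rows, so rank(P) = 5.

5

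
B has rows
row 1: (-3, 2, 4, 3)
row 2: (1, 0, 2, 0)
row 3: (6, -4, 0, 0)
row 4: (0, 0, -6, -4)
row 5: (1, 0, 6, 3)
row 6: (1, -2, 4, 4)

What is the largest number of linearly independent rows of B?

4

Row reduce to echelon form.
R2 ← R2 + (1/3)·R1: [0, 2/3, 10/3, 1]
R3 ← R3 + (2)·R1: [0, 0, 8, 6]
R5 ← R5 + (1/3)·R1: [0, 2/3, 22/3, 4]
R6 ← R6 + (1/3)·R1: [0, -4/3, 16/3, 5]
R5 ← R5 − R2: [0, 0, 4, 3]
R6 ← R6 + (2)·R2: [0, 0, 12, 7]
R4 ← R4 + (3/4)·R3: [0, 0, 0, 1/2]
R5 ← R5 − (1/2)·R3: [0, 0, 0, 0]
R6 ← R6 − (3/2)·R3: [0, 0, 0, -2]
R6 ← R6 + (4)·R4: [0, 0, 0, 0]
Echelon form has 4 nonzero rows, so rank(B) = 4.
The rank gives the maximum number of linearly independent rows: 4.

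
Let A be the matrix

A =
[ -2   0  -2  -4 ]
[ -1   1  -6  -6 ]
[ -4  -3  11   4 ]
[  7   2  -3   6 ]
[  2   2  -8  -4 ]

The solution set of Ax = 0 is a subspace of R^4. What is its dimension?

2

Row reduce to echelon form.
R2 ← R2 − (1/2)·R1: [0, 1, -5, -4]
R3 ← R3 − (2)·R1: [0, -3, 15, 12]
R4 ← R4 + (7/2)·R1: [0, 2, -10, -8]
R5 ← R5 + R1: [0, 2, -10, -8]
R3 ← R3 + (3)·R2: [0, 0, 0, 0]
R4 ← R4 − (2)·R2: [0, 0, 0, 0]
R5 ← R5 − (2)·R2: [0, 0, 0, 0]
2 nonzero rows, so rank(A) = 2.
A has 4 columns; by rank–nullity, nullity = 4 − 2 = 2.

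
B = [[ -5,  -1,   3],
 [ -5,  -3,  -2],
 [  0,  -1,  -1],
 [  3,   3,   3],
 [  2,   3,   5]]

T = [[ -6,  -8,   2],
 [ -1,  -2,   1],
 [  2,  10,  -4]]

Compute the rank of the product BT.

First compute BT:
[[ 37,  72, -23],
 [ 29,  26,  -5],
 [ -1,  -8,   3],
 [-15,   0,  -3],
 [ -5,  28, -13]]
Now row reduce the product.
R2 ← R2 − (29/37)·R1: [0, -1126/37, 482/37]
R3 ← R3 + (1/37)·R1: [0, -224/37, 88/37]
R4 ← R4 + (15/37)·R1: [0, 1080/37, -456/37]
R5 ← R5 + (5/37)·R1: [0, 1396/37, -596/37]
R3 ← R3 − (112/563)·R2: [0, 0, -120/563]
R4 ← R4 + (540/563)·R2: [0, 0, 96/563]
R5 ← R5 + (698/563)·R2: [0, 0, 24/563]
R4 ← R4 + (4/5)·R3: [0, 0, 0]
R5 ← R5 + (1/5)·R3: [0, 0, 0]
3 nonzero rows, so rank(BT) = 3.

3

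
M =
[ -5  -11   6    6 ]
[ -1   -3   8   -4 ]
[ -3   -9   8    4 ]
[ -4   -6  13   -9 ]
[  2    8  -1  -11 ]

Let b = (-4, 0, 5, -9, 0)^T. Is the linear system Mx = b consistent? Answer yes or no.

no

Row reduce the augmented matrix [M | b].
R2 ← R2 − (1/5)·R1: [0, -4/5, 34/5, -26/5, 4/5]
R3 ← R3 − (3/5)·R1: [0, -12/5, 22/5, 2/5, 37/5]
R4 ← R4 − (4/5)·R1: [0, 14/5, 41/5, -69/5, -29/5]
R5 ← R5 + (2/5)·R1: [0, 18/5, 7/5, -43/5, -8/5]
R3 ← R3 − (3)·R2: [0, 0, -16, 16, 5]
R4 ← R4 + (7/2)·R2: [0, 0, 32, -32, -3]
R5 ← R5 + (9/2)·R2: [0, 0, 32, -32, 2]
R4 ← R4 + (2)·R3: [0, 0, 0, 0, 7]
R5 ← R5 + (2)·R3: [0, 0, 0, 0, 12]
R5 ← R5 − (12/7)·R4: [0, 0, 0, 0, 0]
The echelon form has 4 nonzero rows; the last pivot sits in the augmented column, so rank(M) = 3 but rank([M|b]) = 4.
Since the ranks differ, the system is inconsistent.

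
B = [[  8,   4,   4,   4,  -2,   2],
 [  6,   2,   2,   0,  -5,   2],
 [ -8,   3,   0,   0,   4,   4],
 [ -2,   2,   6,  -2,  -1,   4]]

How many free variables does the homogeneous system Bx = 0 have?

2

Row reduce to echelon form.
R2 ← R2 − (3/4)·R1: [0, -1, -1, -3, -7/2, 1/2]
R3 ← R3 + R1: [0, 7, 4, 4, 2, 6]
R4 ← R4 + (1/4)·R1: [0, 3, 7, -1, -3/2, 9/2]
R3 ← R3 + (7)·R2: [0, 0, -3, -17, -45/2, 19/2]
R4 ← R4 + (3)·R2: [0, 0, 4, -10, -12, 6]
R4 ← R4 + (4/3)·R3: [0, 0, 0, -98/3, -42, 56/3]
4 nonzero rows, so rank(B) = 4.
B has 6 columns; by rank–nullity, nullity = 6 − 4 = 2.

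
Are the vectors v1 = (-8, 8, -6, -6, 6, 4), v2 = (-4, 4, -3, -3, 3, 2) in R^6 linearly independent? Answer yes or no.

Form the matrix with these vectors as rows and row reduce.
R2 ← R2 − (1/2)·R1: [0, 0, 0, 0, 0, 0]
1 nonzero row, so the 2 vectors span a space of dimension 1.
Since 1 < 2, the vectors are linearly dependent.

no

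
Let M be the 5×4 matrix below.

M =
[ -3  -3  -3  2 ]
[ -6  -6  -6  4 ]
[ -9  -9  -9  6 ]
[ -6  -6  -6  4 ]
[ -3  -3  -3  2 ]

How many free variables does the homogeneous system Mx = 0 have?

3

Row reduce to echelon form.
R2 ← R2 − (2)·R1: [0, 0, 0, 0]
R3 ← R3 − (3)·R1: [0, 0, 0, 0]
R4 ← R4 − (2)·R1: [0, 0, 0, 0]
R5 ← R5 − R1: [0, 0, 0, 0]
1 nonzero row, so rank(M) = 1.
M has 4 columns; by rank–nullity, nullity = 4 − 1 = 3.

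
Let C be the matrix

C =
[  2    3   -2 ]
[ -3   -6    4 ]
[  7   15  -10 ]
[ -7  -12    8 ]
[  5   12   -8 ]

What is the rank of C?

2

Row reduce to echelon form.
R2 ← R2 + (3/2)·R1: [0, -3/2, 1]
R3 ← R3 − (7/2)·R1: [0, 9/2, -3]
R4 ← R4 + (7/2)·R1: [0, -3/2, 1]
R5 ← R5 − (5/2)·R1: [0, 9/2, -3]
R3 ← R3 + (3)·R2: [0, 0, 0]
R4 ← R4 − R2: [0, 0, 0]
R5 ← R5 + (3)·R2: [0, 0, 0]
Echelon form has 2 nonzero rows, so rank(C) = 2.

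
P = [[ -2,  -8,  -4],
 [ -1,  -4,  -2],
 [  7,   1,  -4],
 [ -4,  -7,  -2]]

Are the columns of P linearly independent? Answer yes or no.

no

Row reduce P to echelon form.
R2 ← R2 − (1/2)·R1: [0, 0, 0]
R3 ← R3 + (7/2)·R1: [0, -27, -18]
R4 ← R4 − (2)·R1: [0, 9, 6]
Swap R2 ↔ R3
R4 ← R4 + (1/3)·R2: [0, 0, 0]
2 pivots among 3 columns.
Only 2 < 3 pivot columns, so the columns are linearly dependent.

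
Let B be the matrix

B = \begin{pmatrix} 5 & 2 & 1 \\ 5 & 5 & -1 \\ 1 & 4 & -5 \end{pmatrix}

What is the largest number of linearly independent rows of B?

3

Row reduce to echelon form.
R2 ← R2 − R1: [0, 3, -2]
R3 ← R3 − (1/5)·R1: [0, 18/5, -26/5]
R3 ← R3 − (6/5)·R2: [0, 0, -14/5]
Echelon form has 3 nonzero rows, so rank(B) = 3.
The rank gives the maximum number of linearly independent rows: 3.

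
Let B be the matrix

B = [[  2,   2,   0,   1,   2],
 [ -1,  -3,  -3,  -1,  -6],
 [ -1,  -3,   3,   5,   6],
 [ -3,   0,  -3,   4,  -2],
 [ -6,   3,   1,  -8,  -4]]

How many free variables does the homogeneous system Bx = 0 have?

Row reduce to echelon form.
R2 ← R2 + (1/2)·R1: [0, -2, -3, -1/2, -5]
R3 ← R3 + (1/2)·R1: [0, -2, 3, 11/2, 7]
R4 ← R4 + (3/2)·R1: [0, 3, -3, 11/2, 1]
R5 ← R5 + (3)·R1: [0, 9, 1, -5, 2]
R3 ← R3 − R2: [0, 0, 6, 6, 12]
R4 ← R4 + (3/2)·R2: [0, 0, -15/2, 19/4, -13/2]
R5 ← R5 + (9/2)·R2: [0, 0, -25/2, -29/4, -41/2]
R4 ← R4 + (5/4)·R3: [0, 0, 0, 49/4, 17/2]
R5 ← R5 + (25/12)·R3: [0, 0, 0, 21/4, 9/2]
R5 ← R5 − (3/7)·R4: [0, 0, 0, 0, 6/7]
5 nonzero rows, so rank(B) = 5.
B has 5 columns; by rank–nullity, nullity = 5 − 5 = 0.

0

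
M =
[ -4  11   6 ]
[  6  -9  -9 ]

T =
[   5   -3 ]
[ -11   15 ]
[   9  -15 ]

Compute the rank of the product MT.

2

First compute MT:
[[-87,  87],
 [ 48, -18]]
Now row reduce the product.
R2 ← R2 + (16/29)·R1: [0, 30]
2 nonzero rows, so rank(MT) = 2.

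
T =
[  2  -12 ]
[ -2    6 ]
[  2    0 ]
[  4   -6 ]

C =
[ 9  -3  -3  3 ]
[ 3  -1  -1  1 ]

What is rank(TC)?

1

First compute TC:
[[-18,   6,   6,  -6],
 [  0,   0,   0,   0],
 [ 18,  -6,  -6,   6],
 [ 18,  -6,  -6,   6]]
Now row reduce the product.
R3 ← R3 + R1: [0, 0, 0, 0]
R4 ← R4 + R1: [0, 0, 0, 0]
1 nonzero row, so rank(TC) = 1.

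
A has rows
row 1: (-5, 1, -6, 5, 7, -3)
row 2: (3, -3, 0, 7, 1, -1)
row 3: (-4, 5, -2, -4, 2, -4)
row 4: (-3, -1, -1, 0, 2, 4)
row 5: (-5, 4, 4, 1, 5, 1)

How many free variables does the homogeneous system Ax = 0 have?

Row reduce to echelon form.
R2 ← R2 + (3/5)·R1: [0, -12/5, -18/5, 10, 26/5, -14/5]
R3 ← R3 − (4/5)·R1: [0, 21/5, 14/5, -8, -18/5, -8/5]
R4 ← R4 − (3/5)·R1: [0, -8/5, 13/5, -3, -11/5, 29/5]
R5 ← R5 − R1: [0, 3, 10, -4, -2, 4]
R3 ← R3 + (7/4)·R2: [0, 0, -7/2, 19/2, 11/2, -13/2]
R4 ← R4 − (2/3)·R2: [0, 0, 5, -29/3, -17/3, 23/3]
R5 ← R5 + (5/4)·R2: [0, 0, 11/2, 17/2, 9/2, 1/2]
R4 ← R4 + (10/7)·R3: [0, 0, 0, 82/21, 46/21, -34/21]
R5 ← R5 + (11/7)·R3: [0, 0, 0, 164/7, 92/7, -68/7]
R5 ← R5 − (6)·R4: [0, 0, 0, 0, 0, 0]
4 nonzero rows, so rank(A) = 4.
A has 6 columns; by rank–nullity, nullity = 6 − 4 = 2.

2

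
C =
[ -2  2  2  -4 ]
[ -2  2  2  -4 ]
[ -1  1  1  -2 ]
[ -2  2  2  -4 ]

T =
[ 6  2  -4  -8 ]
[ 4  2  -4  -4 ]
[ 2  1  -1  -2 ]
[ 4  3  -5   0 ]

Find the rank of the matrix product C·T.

First compute CT:
[[-16, -10,  18,   4],
 [-16, -10,  18,   4],
 [ -8,  -5,   9,   2],
 [-16, -10,  18,   4]]
Now row reduce the product.
R2 ← R2 − R1: [0, 0, 0, 0]
R3 ← R3 − (1/2)·R1: [0, 0, 0, 0]
R4 ← R4 − R1: [0, 0, 0, 0]
1 nonzero row, so rank(CT) = 1.

1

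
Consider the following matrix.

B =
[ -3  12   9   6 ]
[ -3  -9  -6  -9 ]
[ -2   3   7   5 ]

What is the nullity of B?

1

Row reduce to echelon form.
R2 ← R2 − R1: [0, -21, -15, -15]
R3 ← R3 − (2/3)·R1: [0, -5, 1, 1]
R3 ← R3 − (5/21)·R2: [0, 0, 32/7, 32/7]
3 nonzero rows, so rank(B) = 3.
B has 4 columns; by rank–nullity, nullity = 4 − 3 = 1.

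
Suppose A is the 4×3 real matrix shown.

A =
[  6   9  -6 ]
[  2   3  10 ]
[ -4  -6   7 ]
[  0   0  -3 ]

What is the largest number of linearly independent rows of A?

Row reduce to echelon form.
R2 ← R2 − (1/3)·R1: [0, 0, 12]
R3 ← R3 + (2/3)·R1: [0, 0, 3]
R3 ← R3 − (1/4)·R2: [0, 0, 0]
R4 ← R4 + (1/4)·R2: [0, 0, 0]
Echelon form has 2 nonzero rows, so rank(A) = 2.
The rank gives the maximum number of linearly independent rows: 2.

2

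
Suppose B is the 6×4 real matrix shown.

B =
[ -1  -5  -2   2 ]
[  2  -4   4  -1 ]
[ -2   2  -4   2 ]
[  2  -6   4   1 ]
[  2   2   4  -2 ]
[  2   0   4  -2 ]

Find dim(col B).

3

Row reduce to echelon form.
R2 ← R2 + (2)·R1: [0, -14, 0, 3]
R3 ← R3 − (2)·R1: [0, 12, 0, -2]
R4 ← R4 + (2)·R1: [0, -16, 0, 5]
R5 ← R5 + (2)·R1: [0, -8, 0, 2]
R6 ← R6 + (2)·R1: [0, -10, 0, 2]
R3 ← R3 + (6/7)·R2: [0, 0, 0, 4/7]
R4 ← R4 − (8/7)·R2: [0, 0, 0, 11/7]
R5 ← R5 − (4/7)·R2: [0, 0, 0, 2/7]
R6 ← R6 − (5/7)·R2: [0, 0, 0, -1/7]
R4 ← R4 − (11/4)·R3: [0, 0, 0, 0]
R5 ← R5 − (1/2)·R3: [0, 0, 0, 0]
R6 ← R6 + (1/4)·R3: [0, 0, 0, 0]
Echelon form has 3 nonzero rows, so rank(B) = 3.
The column space has dimension equal to the rank: 3.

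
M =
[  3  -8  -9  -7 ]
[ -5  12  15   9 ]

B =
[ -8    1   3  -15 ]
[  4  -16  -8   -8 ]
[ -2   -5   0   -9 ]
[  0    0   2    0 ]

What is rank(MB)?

First compute MB:
[[-38, 176,  59, 100],
 [ 58, -272, -93, -156]]
Now row reduce the product.
R2 ← R2 + (29/19)·R1: [0, -64/19, -56/19, -64/19]
2 nonzero rows, so rank(MB) = 2.

2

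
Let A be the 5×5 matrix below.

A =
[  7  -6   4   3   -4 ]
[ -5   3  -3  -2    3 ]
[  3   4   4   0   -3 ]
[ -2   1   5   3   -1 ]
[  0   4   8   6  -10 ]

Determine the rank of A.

Row reduce to echelon form.
R2 ← R2 + (5/7)·R1: [0, -9/7, -1/7, 1/7, 1/7]
R3 ← R3 − (3/7)·R1: [0, 46/7, 16/7, -9/7, -9/7]
R4 ← R4 + (2/7)·R1: [0, -5/7, 43/7, 27/7, -15/7]
R3 ← R3 + (46/9)·R2: [0, 0, 14/9, -5/9, -5/9]
R4 ← R4 − (5/9)·R2: [0, 0, 56/9, 34/9, -20/9]
R5 ← R5 + (28/9)·R2: [0, 0, 68/9, 58/9, -86/9]
R4 ← R4 − (4)·R3: [0, 0, 0, 6, 0]
R5 ← R5 − (34/7)·R3: [0, 0, 0, 64/7, -48/7]
R5 ← R5 − (32/21)·R4: [0, 0, 0, 0, -48/7]
Echelon form has 5 nonzero rows, so rank(A) = 5.

5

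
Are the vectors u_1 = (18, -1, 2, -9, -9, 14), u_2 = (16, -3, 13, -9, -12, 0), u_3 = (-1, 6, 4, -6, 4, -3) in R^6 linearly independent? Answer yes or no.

Form the matrix with these vectors as rows and row reduce.
R2 ← R2 − (8/9)·R1: [0, -19/9, 101/9, -1, -4, -112/9]
R3 ← R3 + (1/18)·R1: [0, 107/18, 37/9, -13/2, 7/2, -20/9]
R3 ← R3 + (107/38)·R2: [0, 0, 1357/38, -177/19, -295/38, -708/19]
3 nonzero rows, so the 3 vectors span a space of dimension 3.
Since 3 = 3, the vectors are linearly independent.

yes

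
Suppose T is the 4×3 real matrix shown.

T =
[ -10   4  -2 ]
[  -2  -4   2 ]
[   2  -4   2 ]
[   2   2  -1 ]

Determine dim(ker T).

1

Row reduce to echelon form.
R2 ← R2 − (1/5)·R1: [0, -24/5, 12/5]
R3 ← R3 + (1/5)·R1: [0, -16/5, 8/5]
R4 ← R4 + (1/5)·R1: [0, 14/5, -7/5]
R3 ← R3 − (2/3)·R2: [0, 0, 0]
R4 ← R4 + (7/12)·R2: [0, 0, 0]
2 nonzero rows, so rank(T) = 2.
T has 3 columns; by rank–nullity, nullity = 3 − 2 = 1.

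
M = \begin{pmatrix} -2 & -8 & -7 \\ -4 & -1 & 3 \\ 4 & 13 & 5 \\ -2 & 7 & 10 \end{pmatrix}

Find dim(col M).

Row reduce to echelon form.
R2 ← R2 − (2)·R1: [0, 15, 17]
R3 ← R3 + (2)·R1: [0, -3, -9]
R4 ← R4 − R1: [0, 15, 17]
R3 ← R3 + (1/5)·R2: [0, 0, -28/5]
R4 ← R4 − R2: [0, 0, 0]
Echelon form has 3 nonzero rows, so rank(M) = 3.
The column space has dimension equal to the rank: 3.

3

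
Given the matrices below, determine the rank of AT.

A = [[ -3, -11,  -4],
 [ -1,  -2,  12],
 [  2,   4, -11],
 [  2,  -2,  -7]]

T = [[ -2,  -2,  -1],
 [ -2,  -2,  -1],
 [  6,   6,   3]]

First compute AT:
[[  4,   4,   2],
 [ 78,  78,  39],
 [-78, -78, -39],
 [-42, -42, -21]]
Now row reduce the product.
R2 ← R2 − (39/2)·R1: [0, 0, 0]
R3 ← R3 + (39/2)·R1: [0, 0, 0]
R4 ← R4 + (21/2)·R1: [0, 0, 0]
1 nonzero row, so rank(AT) = 1.

1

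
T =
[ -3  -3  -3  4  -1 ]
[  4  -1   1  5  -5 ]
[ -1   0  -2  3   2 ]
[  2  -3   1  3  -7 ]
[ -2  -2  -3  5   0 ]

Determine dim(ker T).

Row reduce to echelon form.
R2 ← R2 + (4/3)·R1: [0, -5, -3, 31/3, -19/3]
R3 ← R3 − (1/3)·R1: [0, 1, -1, 5/3, 7/3]
R4 ← R4 + (2/3)·R1: [0, -5, -1, 17/3, -23/3]
R5 ← R5 − (2/3)·R1: [0, 0, -1, 7/3, 2/3]
R3 ← R3 + (1/5)·R2: [0, 0, -8/5, 56/15, 16/15]
R4 ← R4 − R2: [0, 0, 2, -14/3, -4/3]
R4 ← R4 + (5/4)·R3: [0, 0, 0, 0, 0]
R5 ← R5 − (5/8)·R3: [0, 0, 0, 0, 0]
3 nonzero rows, so rank(T) = 3.
T has 5 columns; by rank–nullity, nullity = 5 − 3 = 2.

2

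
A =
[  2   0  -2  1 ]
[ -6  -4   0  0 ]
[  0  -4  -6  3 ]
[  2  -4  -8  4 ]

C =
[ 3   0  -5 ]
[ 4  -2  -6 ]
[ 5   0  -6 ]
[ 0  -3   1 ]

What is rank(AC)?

2

First compute AC:
[[ -4,  -3,   3],
 [-34,   8,  54],
 [-46,  -1,  63],
 [-50,  -4,  66]]
Now row reduce the product.
R2 ← R2 − (17/2)·R1: [0, 67/2, 57/2]
R3 ← R3 − (23/2)·R1: [0, 67/2, 57/2]
R4 ← R4 − (25/2)·R1: [0, 67/2, 57/2]
R3 ← R3 − R2: [0, 0, 0]
R4 ← R4 − R2: [0, 0, 0]
2 nonzero rows, so rank(AC) = 2.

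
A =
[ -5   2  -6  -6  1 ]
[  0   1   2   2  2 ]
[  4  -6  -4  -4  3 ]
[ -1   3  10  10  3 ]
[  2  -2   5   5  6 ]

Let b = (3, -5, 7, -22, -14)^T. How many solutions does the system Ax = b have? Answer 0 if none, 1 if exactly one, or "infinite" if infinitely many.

Row reduce the augmented matrix [A | b].
R3 ← R3 + (4/5)·R1: [0, -22/5, -44/5, -44/5, 19/5, 47/5]
R4 ← R4 − (1/5)·R1: [0, 13/5, 56/5, 56/5, 14/5, -113/5]
R5 ← R5 + (2/5)·R1: [0, -6/5, 13/5, 13/5, 32/5, -64/5]
R3 ← R3 + (22/5)·R2: [0, 0, 0, 0, 63/5, -63/5]
R4 ← R4 − (13/5)·R2: [0, 0, 6, 6, -12/5, -48/5]
R5 ← R5 + (6/5)·R2: [0, 0, 5, 5, 44/5, -94/5]
Swap R3 ↔ R4
R5 ← R5 − (5/6)·R3: [0, 0, 0, 0, 54/5, -54/5]
R5 ← R5 − (6/7)·R4: [0, 0, 0, 0, 0, 0]
The echelon form has 4 nonzero rows, and every pivot lies in the first 5 columns, so rank(A) = rank([A|b]) = 4.
The system is consistent.
rank = 4 < 5 unknowns, so there are infinitely many solutions.

infinite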